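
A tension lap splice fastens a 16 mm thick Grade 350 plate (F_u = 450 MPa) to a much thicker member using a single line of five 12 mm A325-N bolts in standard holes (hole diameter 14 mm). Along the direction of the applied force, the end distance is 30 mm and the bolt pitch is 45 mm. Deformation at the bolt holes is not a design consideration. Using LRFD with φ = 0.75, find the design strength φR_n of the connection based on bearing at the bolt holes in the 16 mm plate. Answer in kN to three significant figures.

Per bolt r_n = 1.5 l_c t F_u ≤ 3.0 d t F_u; upper limit = 3.0 × 12 × 16 × 450 / 1000 = 259.2 kN.
Edge bolt: l_c = 30 − 14/2 = 23 mm → 1.5 × 23 × 16 × 450 / 1000 = 248.4 → r_n = 248.4 kN.
Interior bolts: l_c = 45 − 14 = 31 mm → 1.5 × 31 × 16 × 450 / 1000 = 334.8 → r_n = 259.2 kN.
R_n = 1 × 248.4 + 4 × 259.2 = 1285 kN.
Design strength φR_n = 0.75 × 1285 = 964 kN.

964 kN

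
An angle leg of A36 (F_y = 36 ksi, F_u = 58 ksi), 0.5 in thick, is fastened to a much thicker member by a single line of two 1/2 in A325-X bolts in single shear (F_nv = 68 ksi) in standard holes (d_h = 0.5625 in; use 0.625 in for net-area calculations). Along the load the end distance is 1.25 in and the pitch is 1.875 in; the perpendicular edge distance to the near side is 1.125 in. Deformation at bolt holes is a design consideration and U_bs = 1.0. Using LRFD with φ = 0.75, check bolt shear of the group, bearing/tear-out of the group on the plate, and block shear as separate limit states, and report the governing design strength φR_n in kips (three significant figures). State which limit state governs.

Bolt shear: A_b = π·0.5²/4 = 0.1963 in²; R_n = 68 × 0.1963 × 2 × 1 = 26.7 kips → 0.75 × 26.7 = 20 kips.
Bearing: edge l_c = 0.9688, r_n = 33.71 kips; interior l_c = 1.312, r_n = 34.8 kips; R_n = 33.71 + 1·34.8 = 68.51 kips → 51.4 kips.
Block shear: A_gv = 1.562, A_nv = 1.094, A_nt = 0.4062 in²; R_n = min(0.6F_uA_nv, 0.6F_yA_gv) + U_bs·F_u·A_nt = 57.31 kips → 43 kips.
Bolt shear governs: 20 kips.

20 kips (bolt shear governs)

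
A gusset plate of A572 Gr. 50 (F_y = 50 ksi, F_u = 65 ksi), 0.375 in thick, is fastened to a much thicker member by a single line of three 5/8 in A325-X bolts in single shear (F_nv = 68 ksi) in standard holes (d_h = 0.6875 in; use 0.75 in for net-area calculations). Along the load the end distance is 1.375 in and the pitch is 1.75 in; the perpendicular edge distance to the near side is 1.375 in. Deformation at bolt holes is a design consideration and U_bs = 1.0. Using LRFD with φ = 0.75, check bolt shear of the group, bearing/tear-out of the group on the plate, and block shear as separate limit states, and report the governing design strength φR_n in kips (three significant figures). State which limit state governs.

46.9 kips (bolt shear governs)

Bolt shear: A_b = π·0.625²/4 = 0.3068 in²; R_n = 68 × 0.3068 × 3 × 1 = 62.59 kips → 0.75 × 62.59 = 46.9 kips.
Bearing: edge l_c = 1.031, r_n = 30.16 kips; interior l_c = 1.062, r_n = 31.08 kips; R_n = 30.16 + 2·31.08 = 92.32 kips → 69.2 kips.
Block shear: A_gv = 1.828, A_nv = 1.125, A_nt = 0.375 in²; R_n = min(0.6F_uA_nv, 0.6F_yA_gv) + U_bs·F_u·A_nt = 68.25 kips → 51.2 kips.
Bolt shear governs: 46.9 kips.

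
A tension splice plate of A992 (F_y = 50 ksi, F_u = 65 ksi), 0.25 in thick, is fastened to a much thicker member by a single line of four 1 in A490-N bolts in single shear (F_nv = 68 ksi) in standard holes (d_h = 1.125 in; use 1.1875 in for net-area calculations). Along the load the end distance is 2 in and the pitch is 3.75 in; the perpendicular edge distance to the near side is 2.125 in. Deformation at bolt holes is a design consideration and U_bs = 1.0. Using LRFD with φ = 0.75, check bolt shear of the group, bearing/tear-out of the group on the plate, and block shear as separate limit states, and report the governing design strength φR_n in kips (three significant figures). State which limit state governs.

Bolt shear: A_b = π·1²/4 = 0.7854 in²; R_n = 68 × 0.7854 × 4 × 1 = 213.6 kips → 0.75 × 213.6 = 160 kips.
Bearing: edge l_c = 1.438, r_n = 28.03 kips; interior l_c = 2.625, r_n = 39 kips; R_n = 28.03 + 3·39 = 145 kips → 109 kips.
Block shear: A_gv = 3.312, A_nv = 2.273, A_nt = 0.3828 in²; R_n = min(0.6F_uA_nv, 0.6F_yA_gv) + U_bs·F_u·A_nt = 113.5 kips → 85.2 kips.
Block shear governs: 85.2 kips.

85.2 kips (block shear governs)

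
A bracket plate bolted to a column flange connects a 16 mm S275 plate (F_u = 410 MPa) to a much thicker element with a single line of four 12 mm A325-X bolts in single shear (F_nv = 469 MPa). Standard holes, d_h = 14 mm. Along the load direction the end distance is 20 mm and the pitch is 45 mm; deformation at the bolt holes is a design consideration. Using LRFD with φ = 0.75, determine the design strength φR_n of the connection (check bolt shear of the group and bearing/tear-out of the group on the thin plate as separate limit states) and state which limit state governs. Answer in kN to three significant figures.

Bolt shear: A_b = π·12²/4 = 113.1 mm²; R_n = 469 × 113.1 × 4 × 1 / 1000 = 212.2 kN → 0.75 × 212.2 = 159 kN.
Bearing (1.2 l_c t F_u ≤ 2.4 d t F_u): upper limit = 2.4·12·16·410 / 1000 = 188.9 kN.
  Edge l_c = 20 − 14/2 = 13 → r_n = 102.3 kN; interior l_c = 45 − 14 = 31 → r_n = 188.9 kN.
  R_n,bearing = 1·102.3 + 3·188.9 = 669.1 kN → 0.75 × 669.1 = 502 kN.
Bolt shear governs: 159 kN.

159 kN (bolt shear governs)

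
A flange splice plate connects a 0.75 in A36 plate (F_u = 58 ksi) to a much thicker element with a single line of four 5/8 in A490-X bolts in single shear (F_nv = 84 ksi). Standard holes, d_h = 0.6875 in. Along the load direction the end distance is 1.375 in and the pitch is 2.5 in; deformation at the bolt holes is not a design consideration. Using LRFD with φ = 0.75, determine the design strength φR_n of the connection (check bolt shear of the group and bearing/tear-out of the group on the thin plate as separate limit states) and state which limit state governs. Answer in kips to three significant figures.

Bolt shear: A_b = π·0.625²/4 = 0.3068 in²; R_n = 84 × 0.3068 × 4 × 1 = 103.1 kips → 0.75 × 103.1 = 77.3 kips.
Bearing (1.5 l_c t F_u ≤ 3.0 d t F_u): upper limit = 3.0·0.625·0.75·58 = 81.56 kips.
  Edge l_c = 1.375 − 0.6875/2 = 1.031 → r_n = 67.29 kips; interior l_c = 2.5 − 0.6875 = 1.812 → r_n = 81.56 kips.
  R_n,bearing = 1·67.29 + 3·81.56 = 312 kips → 0.75 × 312 = 234 kips.
Bolt shear governs: 77.3 kips.

77.3 kips (bolt shear governs)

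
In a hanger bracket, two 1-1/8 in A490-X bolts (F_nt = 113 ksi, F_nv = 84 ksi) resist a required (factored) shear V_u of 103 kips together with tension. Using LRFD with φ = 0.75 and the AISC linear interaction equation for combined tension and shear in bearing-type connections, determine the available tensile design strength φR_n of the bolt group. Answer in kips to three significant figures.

A_b = π·1.125²/4 = 0.994 in²; f_rv = 103 / (2 × 0.994) = 51.81 ksi.
F'_nt = 1.3 F_nt − (F_nt / φF_nv) f_rv = 1.3·113 − (113/(0.75·84))·51.81 = 53.97 ksi, capped at F_nt → F'_nt = 53.97 ksi.
R_n = F'_nt · A_b · n = 53.97 × 0.994 × 2 = 107.3 kips.
Design strength φR_n = 0.75 × 107.3 = 80.5 kips.

80.5 kips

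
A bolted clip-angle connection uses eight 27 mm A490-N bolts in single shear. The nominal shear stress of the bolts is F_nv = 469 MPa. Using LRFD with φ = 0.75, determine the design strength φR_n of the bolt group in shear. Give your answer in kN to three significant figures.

A_b = π × 27² / 4 = 572.6 mm².
R_n = F_nv · A_b · n · n_s = 469 × 572.6 × 8 × 1 / 1000 = 2148 kN.
Design strength φR_n = 0.75 × 2148 = 1610 kN.

1610 kN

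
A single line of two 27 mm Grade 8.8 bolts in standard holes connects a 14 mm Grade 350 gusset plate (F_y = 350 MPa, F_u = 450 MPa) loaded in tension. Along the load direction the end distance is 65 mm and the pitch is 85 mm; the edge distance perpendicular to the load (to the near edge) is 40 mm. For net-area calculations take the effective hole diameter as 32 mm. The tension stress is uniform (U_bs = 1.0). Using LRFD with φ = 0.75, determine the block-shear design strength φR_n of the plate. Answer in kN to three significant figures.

Shear plane L_v = 65 + 1·85 = 150 mm; A_gv = 150 × 14 = 2100 mm².
A_nv = (150 − 1.5·32) × 14 = 1428 mm².
A_nt = (40 − 0.5·32) × 14 = 336 mm².
0.6 F_u A_nv = 385.6 kN; 0.6 F_y A_gv = 441 kN → shear rupture governs the shear term.
R_n = 385.6 + 1.0 × 450 × 336 / 1000 = 536.8 kN.
Design strength φR_n = 0.75 × 536.8 = 403 kN.

403 kN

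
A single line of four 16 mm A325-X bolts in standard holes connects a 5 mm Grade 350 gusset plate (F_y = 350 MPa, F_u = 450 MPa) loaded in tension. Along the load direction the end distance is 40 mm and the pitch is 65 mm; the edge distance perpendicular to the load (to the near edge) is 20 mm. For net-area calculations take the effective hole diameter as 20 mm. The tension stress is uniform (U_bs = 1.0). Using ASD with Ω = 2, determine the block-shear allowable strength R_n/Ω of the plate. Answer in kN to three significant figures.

Shear plane L_v = 40 + 3·65 = 235 mm; A_gv = 235 × 5 = 1175 mm².
A_nv = (235 − 3.5·20) × 5 = 825 mm².
A_nt = (20 − 0.5·20) × 5 = 50 mm².
0.6 F_u A_nv = 222.8 kN; 0.6 F_y A_gv = 246.8 kN → shear rupture governs the shear term.
R_n = 222.8 + 1.0 × 450 × 50 / 1000 = 245.2 kN.
Allowable strength R_n/Ω = 245.2 / 2 = 123 kN.

123 kN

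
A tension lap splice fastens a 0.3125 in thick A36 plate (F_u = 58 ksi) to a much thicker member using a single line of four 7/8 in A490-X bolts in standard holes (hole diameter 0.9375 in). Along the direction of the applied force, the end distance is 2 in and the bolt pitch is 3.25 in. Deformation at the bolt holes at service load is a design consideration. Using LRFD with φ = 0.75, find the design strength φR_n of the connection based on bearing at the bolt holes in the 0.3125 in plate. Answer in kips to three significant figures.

Per bolt r_n = 1.2 l_c t F_u ≤ 2.4 d t F_u; upper limit = 2.4 × 0.875 × 0.3125 × 58 = 38.06 kips.
Edge bolt: l_c = 2 − 0.9375/2 = 1.531 in → 1.2 × 1.531 × 0.3125 × 58 = 33.3 → r_n = 33.3 kips.
Interior bolts: l_c = 3.25 − 0.9375 = 2.312 in → 1.2 × 2.312 × 0.3125 × 58 = 50.3 → r_n = 38.06 kips.
R_n = 1 × 33.3 + 3 × 38.06 = 147.5 kips.
Design strength φR_n = 0.75 × 147.5 = 111 kips.

111 kips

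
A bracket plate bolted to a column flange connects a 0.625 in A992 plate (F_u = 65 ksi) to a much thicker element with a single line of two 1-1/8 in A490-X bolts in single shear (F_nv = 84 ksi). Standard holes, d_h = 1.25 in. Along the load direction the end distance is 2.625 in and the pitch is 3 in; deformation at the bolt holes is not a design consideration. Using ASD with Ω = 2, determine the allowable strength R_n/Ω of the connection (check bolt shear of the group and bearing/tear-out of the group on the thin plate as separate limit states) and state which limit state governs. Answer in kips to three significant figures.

83.5 kips (bolt shear governs)

Bolt shear: A_b = π·1.125²/4 = 0.994 in²; R_n = 84 × 0.994 × 2 × 1 = 167 kips → 167 / 2 = 83.5 kips.
Bearing (1.5 l_c t F_u ≤ 3.0 d t F_u): upper limit = 3.0·1.125·0.625·65 = 137.1 kips.
  Edge l_c = 2.625 − 1.25/2 = 2 → r_n = 121.9 kips; interior l_c = 3 − 1.25 = 1.75 → r_n = 106.6 kips.
  R_n,bearing = 1·121.9 + 1·106.6 = 228.5 kips → 228.5 / 2 = 114 kips.
Bolt shear governs: 83.5 kips.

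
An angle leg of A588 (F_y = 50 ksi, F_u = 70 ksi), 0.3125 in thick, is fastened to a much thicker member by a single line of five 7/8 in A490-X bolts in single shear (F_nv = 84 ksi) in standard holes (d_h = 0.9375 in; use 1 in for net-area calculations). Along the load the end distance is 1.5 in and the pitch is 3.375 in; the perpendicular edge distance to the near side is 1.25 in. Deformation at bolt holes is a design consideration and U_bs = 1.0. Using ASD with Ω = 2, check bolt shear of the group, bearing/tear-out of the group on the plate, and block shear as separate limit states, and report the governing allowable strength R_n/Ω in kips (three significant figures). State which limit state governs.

77.1 kips (block shear governs)

Bolt shear: A_b = π·0.875²/4 = 0.6013 in²; R_n = 84 × 0.6013 × 5 × 1 = 252.6 kips → 252.6 / 2 = 126 kips.
Bearing: edge l_c = 1.031, r_n = 27.07 kips; interior l_c = 2.438, r_n = 45.94 kips; R_n = 27.07 + 4·45.94 = 210.8 kips → 105 kips.
Block shear: A_gv = 4.688, A_nv = 3.281, A_nt = 0.2344 in²; R_n = min(0.6F_uA_nv, 0.6F_yA_gv) + U_bs·F_u·A_nt = 154.2 kips → 77.1 kips.
Block shear governs: 77.1 kips.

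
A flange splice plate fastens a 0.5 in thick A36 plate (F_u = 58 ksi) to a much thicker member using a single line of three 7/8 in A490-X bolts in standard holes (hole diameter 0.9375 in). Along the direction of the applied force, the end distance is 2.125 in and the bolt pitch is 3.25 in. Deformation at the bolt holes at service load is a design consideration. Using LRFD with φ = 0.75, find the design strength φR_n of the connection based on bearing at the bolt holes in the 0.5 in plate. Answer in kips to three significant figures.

Per bolt r_n = 1.2 l_c t F_u ≤ 2.4 d t F_u; upper limit = 2.4 × 0.875 × 0.5 × 58 = 60.9 kips.
Edge bolt: l_c = 2.125 − 0.9375/2 = 1.656 in → 1.2 × 1.656 × 0.5 × 58 = 57.64 → r_n = 57.64 kips.
Interior bolts: l_c = 3.25 − 0.9375 = 2.312 in → 1.2 × 2.312 × 0.5 × 58 = 80.47 → r_n = 60.9 kips.
R_n = 1 × 57.64 + 2 × 60.9 = 179.4 kips.
Design strength φR_n = 0.75 × 179.4 = 135 kips.

135 kips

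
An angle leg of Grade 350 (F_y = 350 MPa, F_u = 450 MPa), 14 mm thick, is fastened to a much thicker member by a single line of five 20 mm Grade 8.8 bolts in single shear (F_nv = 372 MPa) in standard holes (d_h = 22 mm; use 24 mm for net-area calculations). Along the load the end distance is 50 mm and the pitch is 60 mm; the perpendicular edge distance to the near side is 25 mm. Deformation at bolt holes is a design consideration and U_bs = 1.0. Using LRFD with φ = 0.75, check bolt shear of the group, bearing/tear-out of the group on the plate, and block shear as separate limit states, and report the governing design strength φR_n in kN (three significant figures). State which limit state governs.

Bolt shear: A_b = π·20²/4 = 314.2 mm²; R_n = 372 × 314.2 × 5 × 1 / 1000 = 584.3 kN → 0.75 × 584.3 = 438 kN.
Bearing: edge l_c = 39, r_n = 294.8 kN; interior l_c = 38, r_n = 287.3 kN; R_n = 294.8 + 4·287.3 = 1444 kN → 1080 kN.
Block shear: A_gv = 4060, A_nv = 2548, A_nt = 182 mm²; R_n = min(0.6F_uA_nv, 0.6F_yA_gv) + U_bs·F_u·A_nt = 769.9 kN → 577 kN.
Bolt shear governs: 438 kN.

438 kN (bolt shear governs)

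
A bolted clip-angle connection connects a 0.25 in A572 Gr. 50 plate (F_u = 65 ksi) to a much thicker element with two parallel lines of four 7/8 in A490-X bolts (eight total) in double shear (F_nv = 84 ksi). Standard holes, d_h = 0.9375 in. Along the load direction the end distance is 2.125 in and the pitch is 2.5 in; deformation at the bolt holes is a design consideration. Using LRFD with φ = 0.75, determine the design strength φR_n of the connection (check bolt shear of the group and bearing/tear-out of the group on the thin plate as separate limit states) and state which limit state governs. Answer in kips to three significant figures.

186 kips (bearing governs)

Bolt shear: A_b = π·0.875²/4 = 0.6013 in²; R_n = 84 × 0.6013 × 8 × 2 = 808.2 kips → 0.75 × 808.2 = 606 kips.
Bearing (1.2 l_c t F_u ≤ 2.4 d t F_u): upper limit = 2.4·0.875·0.25·65 = 34.12 kips.
  Edge l_c = 2.125 − 0.9375/2 = 1.656 → r_n = 32.3 kips; interior l_c = 2.5 − 0.9375 = 1.562 → r_n = 30.47 kips.
  R_n,bearing = 2·32.3 + 6·30.47 = 247.4 kips → 0.75 × 247.4 = 186 kips.
Bearing governs: 186 kips.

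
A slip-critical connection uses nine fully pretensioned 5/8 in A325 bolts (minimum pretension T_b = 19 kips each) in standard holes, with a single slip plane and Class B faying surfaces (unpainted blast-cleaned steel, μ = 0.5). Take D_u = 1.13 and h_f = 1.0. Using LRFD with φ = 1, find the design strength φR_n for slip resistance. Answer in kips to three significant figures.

96.6 kips

R_n = μ · D_u · h_f · T_b · n_s · n_b = 0.5 × 1.13 × 1.0 × 19 × 1 × 9 = 96.61 kips.
Design strength φR_n = 1 × 96.61 = 96.6 kips.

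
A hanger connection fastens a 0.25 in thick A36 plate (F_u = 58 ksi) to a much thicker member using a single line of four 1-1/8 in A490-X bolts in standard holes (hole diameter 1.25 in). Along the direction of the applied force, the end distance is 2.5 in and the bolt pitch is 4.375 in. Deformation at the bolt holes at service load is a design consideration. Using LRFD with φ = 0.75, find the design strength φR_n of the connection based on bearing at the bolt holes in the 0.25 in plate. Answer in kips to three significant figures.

113 kips

Per bolt r_n = 1.2 l_c t F_u ≤ 2.4 d t F_u; upper limit = 2.4 × 1.125 × 0.25 × 58 = 39.15 kips.
Edge bolt: l_c = 2.5 − 1.25/2 = 1.875 in → 1.2 × 1.875 × 0.25 × 58 = 32.62 → r_n = 32.62 kips.
Interior bolts: l_c = 4.375 − 1.25 = 3.125 in → 1.2 × 3.125 × 0.25 × 58 = 54.38 → r_n = 39.15 kips.
R_n = 1 × 32.62 + 3 × 39.15 = 150.1 kips.
Design strength φR_n = 0.75 × 150.1 = 113 kips.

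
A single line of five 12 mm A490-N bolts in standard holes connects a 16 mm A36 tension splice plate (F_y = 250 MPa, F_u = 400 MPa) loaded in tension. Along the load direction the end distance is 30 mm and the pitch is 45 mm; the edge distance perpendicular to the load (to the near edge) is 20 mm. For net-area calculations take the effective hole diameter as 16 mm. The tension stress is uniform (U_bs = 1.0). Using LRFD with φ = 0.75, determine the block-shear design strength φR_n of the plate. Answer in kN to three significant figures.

Shear plane L_v = 30 + 4·45 = 210 mm; A_gv = 210 × 16 = 3360 mm².
A_nv = (210 − 4.5·16) × 16 = 2208 mm².
A_nt = (20 − 0.5·16) × 16 = 192 mm².
0.6 F_u A_nv = 529.9 kN; 0.6 F_y A_gv = 504 kN → shear yielding governs the shear term.
R_n = 504 + 1.0 × 400 × 192 / 1000 = 580.8 kN.
Design strength φR_n = 0.75 × 580.8 = 436 kN.

436 kN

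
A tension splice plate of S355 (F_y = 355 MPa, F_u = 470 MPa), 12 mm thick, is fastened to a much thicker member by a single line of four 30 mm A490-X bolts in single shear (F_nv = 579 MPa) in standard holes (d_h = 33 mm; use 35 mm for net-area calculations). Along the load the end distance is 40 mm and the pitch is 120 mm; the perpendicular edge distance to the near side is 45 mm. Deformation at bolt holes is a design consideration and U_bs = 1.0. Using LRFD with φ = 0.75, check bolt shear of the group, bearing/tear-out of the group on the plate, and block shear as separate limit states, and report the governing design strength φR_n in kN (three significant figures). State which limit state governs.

821 kN (block shear governs)

Bolt shear: A_b = π·30²/4 = 706.9 mm²; R_n = 579 × 706.9 × 4 × 1 / 1000 = 1637 kN → 0.75 × 1637 = 1230 kN.
Bearing: edge l_c = 23.5, r_n = 159 kN; interior l_c = 87, r_n = 406.1 kN; R_n = 159 + 3·406.1 = 1377 kN → 1030 kN.
Block shear: A_gv = 4800, A_nv = 3330, A_nt = 330 mm²; R_n = min(0.6F_uA_nv, 0.6F_yA_gv) + U_bs·F_u·A_nt = 1094 kN → 821 kN.
Block shear governs: 821 kN.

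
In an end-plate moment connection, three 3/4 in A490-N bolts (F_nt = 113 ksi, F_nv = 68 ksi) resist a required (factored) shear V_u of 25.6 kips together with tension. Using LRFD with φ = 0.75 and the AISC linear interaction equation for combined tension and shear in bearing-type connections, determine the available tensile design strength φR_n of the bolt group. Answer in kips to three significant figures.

A_b = π·0.75²/4 = 0.4418 in²; f_rv = 25.6 / (3 × 0.4418) = 19.32 ksi.
F'_nt = 1.3 F_nt − (F_nt / φF_nv) f_rv = 1.3·113 − (113/(0.75·68))·19.32 = 104.1 ksi, capped at F_nt → F'_nt = 104.1 ksi.
R_n = F'_nt · A_b · n = 104.1 × 0.4418 × 3 = 138 kips.
Design strength φR_n = 0.75 × 138 = 103 kips.

103 kips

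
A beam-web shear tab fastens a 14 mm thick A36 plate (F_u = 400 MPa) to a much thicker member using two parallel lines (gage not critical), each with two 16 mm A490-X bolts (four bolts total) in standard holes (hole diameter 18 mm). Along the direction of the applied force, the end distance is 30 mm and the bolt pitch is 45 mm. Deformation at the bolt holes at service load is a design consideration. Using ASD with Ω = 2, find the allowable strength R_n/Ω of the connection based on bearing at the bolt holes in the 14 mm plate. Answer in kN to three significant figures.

323 kN

Per bolt r_n = 1.2 l_c t F_u ≤ 2.4 d t F_u; upper limit = 2.4 × 16 × 14 × 400 / 1000 = 215 kN.
Edge bolt: l_c = 30 − 18/2 = 21 mm → 1.2 × 21 × 14 × 400 / 1000 = 141.1 → r_n = 141.1 kN.
Interior bolts: l_c = 45 − 18 = 27 mm → 1.2 × 27 × 14 × 400 / 1000 = 181.4 → r_n = 181.4 kN.
R_n = 2 × 141.1 + 2 × 181.4 = 645.1 kN.
Allowable strength R_n/Ω = 645.1 / 2 = 323 kN.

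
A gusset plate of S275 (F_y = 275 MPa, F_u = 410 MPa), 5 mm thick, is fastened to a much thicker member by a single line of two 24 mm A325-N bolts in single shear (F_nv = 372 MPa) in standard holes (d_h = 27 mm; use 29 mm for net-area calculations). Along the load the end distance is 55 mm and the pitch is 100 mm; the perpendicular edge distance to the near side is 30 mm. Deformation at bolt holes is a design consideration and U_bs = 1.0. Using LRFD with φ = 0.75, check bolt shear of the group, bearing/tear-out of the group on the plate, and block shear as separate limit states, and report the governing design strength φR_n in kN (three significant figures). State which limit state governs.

120 kN (block shear governs)

Bolt shear: A_b = π·24²/4 = 452.4 mm²; R_n = 372 × 452.4 × 2 × 1 / 1000 = 336.6 kN → 0.75 × 336.6 = 252 kN.
Bearing: edge l_c = 41.5, r_n = 102.1 kN; interior l_c = 73, r_n = 118.1 kN; R_n = 102.1 + 1·118.1 = 220.2 kN → 165 kN.
Block shear: A_gv = 775, A_nv = 557.5, A_nt = 77.5 mm²; R_n = min(0.6F_uA_nv, 0.6F_yA_gv) + U_bs·F_u·A_nt = 159.7 kN → 120 kN.
Block shear governs: 120 kN.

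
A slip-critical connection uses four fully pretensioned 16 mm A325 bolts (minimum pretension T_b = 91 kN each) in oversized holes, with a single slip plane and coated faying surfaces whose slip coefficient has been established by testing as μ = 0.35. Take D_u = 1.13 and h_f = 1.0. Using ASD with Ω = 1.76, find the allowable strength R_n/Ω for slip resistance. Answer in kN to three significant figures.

R_n = μ · D_u · h_f · T_b · n_s · n_b = 0.35 × 1.13 × 1.0 × 91 × 1 × 4 = 144 kN.
Allowable strength R_n/Ω = 144 / 1.76 = 81.8 kN.

81.8 kN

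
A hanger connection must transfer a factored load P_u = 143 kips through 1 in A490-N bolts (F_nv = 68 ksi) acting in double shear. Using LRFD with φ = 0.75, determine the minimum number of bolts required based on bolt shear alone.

A_b = π·1²/4 = 0.7854 in².
Per-bolt design strength φR_n = 0.75 × 68 × 0.7854 × 2 = 80.11 kips.
n ≥ 143 / 80.11 = 1.785 → use 2 bolts.

2 bolts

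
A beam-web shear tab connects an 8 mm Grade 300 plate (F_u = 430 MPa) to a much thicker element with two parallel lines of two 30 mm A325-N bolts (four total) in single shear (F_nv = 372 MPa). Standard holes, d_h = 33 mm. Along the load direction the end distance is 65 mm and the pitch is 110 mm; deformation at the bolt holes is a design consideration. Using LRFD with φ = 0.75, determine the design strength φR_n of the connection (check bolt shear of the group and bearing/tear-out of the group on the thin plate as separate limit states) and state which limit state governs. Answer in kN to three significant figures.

Bolt shear: A_b = π·30²/4 = 706.9 mm²; R_n = 372 × 706.9 × 4 × 1 / 1000 = 1052 kN → 0.75 × 1052 = 789 kN.
Bearing (1.2 l_c t F_u ≤ 2.4 d t F_u): upper limit = 2.4·30·8·430 / 1000 = 247.7 kN.
  Edge l_c = 65 − 33/2 = 48.5 → r_n = 200.2 kN; interior l_c = 110 − 33 = 77 → r_n = 247.7 kN.
  R_n,bearing = 2·200.2 + 2·247.7 = 895.8 kN → 0.75 × 895.8 = 672 kN.
Bearing governs: 672 kN.

672 kN (bearing governs)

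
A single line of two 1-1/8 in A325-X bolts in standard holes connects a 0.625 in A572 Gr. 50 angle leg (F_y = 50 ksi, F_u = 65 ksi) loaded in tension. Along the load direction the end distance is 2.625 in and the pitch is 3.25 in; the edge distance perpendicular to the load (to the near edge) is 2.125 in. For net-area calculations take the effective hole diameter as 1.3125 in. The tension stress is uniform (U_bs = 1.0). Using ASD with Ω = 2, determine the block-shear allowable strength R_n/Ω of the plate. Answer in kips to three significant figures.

77.4 kips

Shear plane L_v = 2.625 + 1·3.25 = 5.875 in; A_gv = 5.875 × 0.625 = 3.672 in².
A_nv = (5.875 − 1.5·1.3125) × 0.625 = 2.441 in².
A_nt = (2.125 − 0.5·1.3125) × 0.625 = 0.918 in².
0.6 F_u A_nv = 95.21 kips; 0.6 F_y A_gv = 110.2 kips → shear rupture governs the shear term.
R_n = 95.21 + 1.0 × 65 × 0.918 = 154.9 kips.
Allowable strength R_n/Ω = 154.9 / 2 = 77.4 kips.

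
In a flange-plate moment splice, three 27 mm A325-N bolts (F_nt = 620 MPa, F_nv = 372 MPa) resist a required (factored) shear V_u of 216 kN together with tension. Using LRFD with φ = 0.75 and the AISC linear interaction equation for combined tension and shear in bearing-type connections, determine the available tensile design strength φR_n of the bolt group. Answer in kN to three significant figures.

A_b = π·27²/4 = 572.6 mm²; f_rv = 216 × 1000 / (3 × 572.6) = 125.8 MPa.
F'_nt = 1.3 F_nt − (F_nt / φF_nv) f_rv = 1.3·620 − (620/(0.75·372))·125.8 = 526.6 MPa, capped at F_nt → F'_nt = 526.6 MPa.
R_n = F'_nt · A_b · n = 526.6 × 572.6 × 3 / 1000 = 904.4 kN.
Design strength φR_n = 0.75 × 904.4 = 678 kN.

678 kN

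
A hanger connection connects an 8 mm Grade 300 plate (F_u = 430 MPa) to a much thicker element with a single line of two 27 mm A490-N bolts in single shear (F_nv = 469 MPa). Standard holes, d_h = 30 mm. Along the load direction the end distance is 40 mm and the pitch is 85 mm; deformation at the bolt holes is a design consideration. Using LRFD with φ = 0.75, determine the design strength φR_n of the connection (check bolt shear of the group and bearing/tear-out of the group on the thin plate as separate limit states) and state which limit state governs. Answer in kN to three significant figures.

Bolt shear: A_b = π·27²/4 = 572.6 mm²; R_n = 469 × 572.6 × 2 × 1 / 1000 = 537.1 kN → 0.75 × 537.1 = 403 kN.
Bearing (1.2 l_c t F_u ≤ 2.4 d t F_u): upper limit = 2.4·27·8·430 / 1000 = 222.9 kN.
  Edge l_c = 40 − 30/2 = 25 → r_n = 103.2 kN; interior l_c = 85 − 30 = 55 → r_n = 222.9 kN.
  R_n,bearing = 1·103.2 + 1·222.9 = 326.1 kN → 0.75 × 326.1 = 245 kN.
Bearing governs: 245 kN.

245 kN (bearing governs)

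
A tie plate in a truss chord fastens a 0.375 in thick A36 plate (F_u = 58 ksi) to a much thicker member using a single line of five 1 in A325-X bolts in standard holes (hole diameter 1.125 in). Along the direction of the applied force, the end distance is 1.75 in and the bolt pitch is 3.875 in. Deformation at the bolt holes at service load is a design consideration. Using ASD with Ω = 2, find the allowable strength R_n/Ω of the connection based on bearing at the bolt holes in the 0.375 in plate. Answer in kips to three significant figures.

Per bolt r_n = 1.2 l_c t F_u ≤ 2.4 d t F_u; upper limit = 2.4 × 1 × 0.375 × 58 = 52.2 kips.
Edge bolt: l_c = 1.75 − 1.125/2 = 1.188 in → 1.2 × 1.188 × 0.375 × 58 = 30.99 → r_n = 30.99 kips.
Interior bolts: l_c = 3.875 − 1.125 = 2.75 in → 1.2 × 2.75 × 0.375 × 58 = 71.77 → r_n = 52.2 kips.
R_n = 1 × 30.99 + 4 × 52.2 = 239.8 kips.
Allowable strength R_n/Ω = 239.8 / 2 = 120 kips.

120 kips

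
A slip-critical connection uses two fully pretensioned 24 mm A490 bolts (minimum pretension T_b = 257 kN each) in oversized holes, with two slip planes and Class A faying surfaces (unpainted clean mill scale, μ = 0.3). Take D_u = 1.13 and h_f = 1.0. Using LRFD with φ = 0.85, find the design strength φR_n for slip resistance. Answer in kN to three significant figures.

R_n = μ · D_u · h_f · T_b · n_s · n_b = 0.3 × 1.13 × 1.0 × 257 × 2 × 2 = 348.5 kN.
Design strength φR_n = 0.85 × 348.5 = 296 kN.

296 kN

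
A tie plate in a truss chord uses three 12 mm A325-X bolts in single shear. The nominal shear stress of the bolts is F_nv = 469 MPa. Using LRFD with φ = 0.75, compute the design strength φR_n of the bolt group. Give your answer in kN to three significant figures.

A_b = π × 12² / 4 = 113.1 mm².
R_n = F_nv · A_b · n · n_s = 469 × 113.1 × 3 × 1 / 1000 = 159.1 kN.
Design strength φR_n = 0.75 × 159.1 = 119 kN.

119 kN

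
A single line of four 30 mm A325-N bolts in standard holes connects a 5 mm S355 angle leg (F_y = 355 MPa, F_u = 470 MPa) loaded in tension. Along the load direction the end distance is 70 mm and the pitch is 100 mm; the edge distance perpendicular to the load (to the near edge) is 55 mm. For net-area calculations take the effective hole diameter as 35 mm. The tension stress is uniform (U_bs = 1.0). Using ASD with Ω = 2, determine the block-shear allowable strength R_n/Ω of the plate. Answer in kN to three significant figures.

Shear plane L_v = 70 + 3·100 = 370 mm; A_gv = 370 × 5 = 1850 mm².
A_nv = (370 − 3.5·35) × 5 = 1238 mm².
A_nt = (55 − 0.5·35) × 5 = 187.5 mm².
0.6 F_u A_nv = 349 kN; 0.6 F_y A_gv = 394.1 kN → shear rupture governs the shear term.
R_n = 349 + 1.0 × 470 × 187.5 / 1000 = 437.1 kN.
Allowable strength R_n/Ω = 437.1 / 2 = 219 kN.

219 kN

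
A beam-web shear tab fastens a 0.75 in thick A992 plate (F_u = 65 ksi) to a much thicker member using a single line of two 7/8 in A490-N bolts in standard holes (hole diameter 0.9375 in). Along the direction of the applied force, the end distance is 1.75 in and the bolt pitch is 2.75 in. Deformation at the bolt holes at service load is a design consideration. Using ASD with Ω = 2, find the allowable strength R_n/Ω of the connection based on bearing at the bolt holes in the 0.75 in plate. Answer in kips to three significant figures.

Per bolt r_n = 1.2 l_c t F_u ≤ 2.4 d t F_u; upper limit = 2.4 × 0.875 × 0.75 × 65 = 102.4 kips.
Edge bolt: l_c = 1.75 − 0.9375/2 = 1.281 in → 1.2 × 1.281 × 0.75 × 65 = 74.95 → r_n = 74.95 kips.
Interior bolts: l_c = 2.75 − 0.9375 = 1.812 in → 1.2 × 1.812 × 0.75 × 65 = 106 → r_n = 102.4 kips.
R_n = 1 × 74.95 + 1 × 102.4 = 177.3 kips.
Allowable strength R_n/Ω = 177.3 / 2 = 88.7 kips.

88.7 kips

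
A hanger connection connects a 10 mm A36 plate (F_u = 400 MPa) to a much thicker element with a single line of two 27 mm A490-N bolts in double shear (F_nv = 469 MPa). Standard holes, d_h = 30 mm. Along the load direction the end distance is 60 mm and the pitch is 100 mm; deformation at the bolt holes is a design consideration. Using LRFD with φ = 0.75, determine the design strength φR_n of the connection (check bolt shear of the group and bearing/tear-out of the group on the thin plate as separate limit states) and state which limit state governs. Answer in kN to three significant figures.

356 kN (bearing governs)

Bolt shear: A_b = π·27²/4 = 572.6 mm²; R_n = 469 × 572.6 × 2 × 2 / 1000 = 1074 kN → 0.75 × 1074 = 806 kN.
Bearing (1.2 l_c t F_u ≤ 2.4 d t F_u): upper limit = 2.4·27·10·400 / 1000 = 259.2 kN.
  Edge l_c = 60 − 30/2 = 45 → r_n = 216 kN; interior l_c = 100 − 30 = 70 → r_n = 259.2 kN.
  R_n,bearing = 1·216 + 1·259.2 = 475.2 kN → 0.75 × 475.2 = 356 kN.
Bearing governs: 356 kN.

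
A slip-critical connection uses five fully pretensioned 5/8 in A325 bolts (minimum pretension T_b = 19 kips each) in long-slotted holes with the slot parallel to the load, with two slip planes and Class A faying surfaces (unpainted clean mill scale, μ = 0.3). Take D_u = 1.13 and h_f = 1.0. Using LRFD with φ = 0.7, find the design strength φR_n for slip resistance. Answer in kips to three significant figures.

R_n = μ · D_u · h_f · T_b · n_s · n_b = 0.3 × 1.13 × 1.0 × 19 × 2 × 5 = 64.41 kips.
Design strength φR_n = 0.7 × 64.41 = 45.1 kips.

45.1 kips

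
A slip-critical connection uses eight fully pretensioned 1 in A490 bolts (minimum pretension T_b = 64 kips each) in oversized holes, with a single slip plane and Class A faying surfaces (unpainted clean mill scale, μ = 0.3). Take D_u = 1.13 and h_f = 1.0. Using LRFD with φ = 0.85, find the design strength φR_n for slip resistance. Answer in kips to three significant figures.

148 kips

R_n = μ · D_u · h_f · T_b · n_s · n_b = 0.3 × 1.13 × 1.0 × 64 × 1 × 8 = 173.6 kips.
Design strength φR_n = 0.85 × 173.6 = 148 kips.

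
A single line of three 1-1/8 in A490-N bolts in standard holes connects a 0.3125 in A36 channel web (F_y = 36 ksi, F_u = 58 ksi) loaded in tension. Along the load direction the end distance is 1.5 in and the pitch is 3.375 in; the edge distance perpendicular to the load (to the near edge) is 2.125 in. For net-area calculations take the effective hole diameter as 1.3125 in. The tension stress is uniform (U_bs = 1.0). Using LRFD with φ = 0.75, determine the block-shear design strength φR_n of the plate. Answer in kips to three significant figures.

Shear plane L_v = 1.5 + 2·3.375 = 8.25 in; A_gv = 8.25 × 0.3125 = 2.578 in².
A_nv = (8.25 − 2.5·1.3125) × 0.3125 = 1.553 in².
A_nt = (2.125 − 0.5·1.3125) × 0.3125 = 0.459 in².
0.6 F_u A_nv = 54.04 kips; 0.6 F_y A_gv = 55.69 kips → shear rupture governs the shear term.
R_n = 54.04 + 1.0 × 58 × 0.459 = 80.66 kips.
Design strength φR_n = 0.75 × 80.66 = 60.5 kips.

60.5 kips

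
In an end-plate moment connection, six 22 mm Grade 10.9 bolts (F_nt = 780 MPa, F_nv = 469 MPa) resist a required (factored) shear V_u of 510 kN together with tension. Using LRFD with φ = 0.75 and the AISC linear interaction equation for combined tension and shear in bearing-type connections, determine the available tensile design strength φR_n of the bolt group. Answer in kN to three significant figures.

A_b = π·22²/4 = 380.1 mm²; f_rv = 510 × 1000 / (6 × 380.1) = 223.6 MPa.
F'_nt = 1.3 F_nt − (F_nt / φF_nv) f_rv = 1.3·780 − (780/(0.75·469))·223.6 = 518.2 MPa, capped at F_nt → F'_nt = 518.2 MPa.
R_n = F'_nt · A_b · n = 518.2 × 380.1 × 6 / 1000 = 1182 kN.
Design strength φR_n = 0.75 × 1182 = 886 kN.

886 kN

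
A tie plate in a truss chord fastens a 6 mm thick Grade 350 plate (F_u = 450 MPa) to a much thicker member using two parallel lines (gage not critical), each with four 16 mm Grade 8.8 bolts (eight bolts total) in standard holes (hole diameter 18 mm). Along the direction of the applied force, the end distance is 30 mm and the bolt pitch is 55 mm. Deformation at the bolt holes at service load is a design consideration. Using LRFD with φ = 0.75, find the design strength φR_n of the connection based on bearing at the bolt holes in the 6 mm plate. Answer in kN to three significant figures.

569 kN

Per bolt r_n = 1.2 l_c t F_u ≤ 2.4 d t F_u; upper limit = 2.4 × 16 × 6 × 450 / 1000 = 103.7 kN.
Edge bolt: l_c = 30 − 18/2 = 21 mm → 1.2 × 21 × 6 × 450 / 1000 = 68.04 → r_n = 68.04 kN.
Interior bolts: l_c = 55 − 18 = 37 mm → 1.2 × 37 × 6 × 450 / 1000 = 119.9 → r_n = 103.7 kN.
R_n = 2 × 68.04 + 6 × 103.7 = 758.2 kN.
Design strength φR_n = 0.75 × 758.2 = 569 kN.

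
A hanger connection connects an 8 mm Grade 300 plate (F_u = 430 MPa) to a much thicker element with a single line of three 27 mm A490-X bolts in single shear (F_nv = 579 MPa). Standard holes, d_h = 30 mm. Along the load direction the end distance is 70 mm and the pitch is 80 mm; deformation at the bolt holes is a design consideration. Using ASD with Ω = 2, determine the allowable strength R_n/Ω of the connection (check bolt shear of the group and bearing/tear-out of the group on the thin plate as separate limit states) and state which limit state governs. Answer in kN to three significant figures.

318 kN (bearing governs)

Bolt shear: A_b = π·27²/4 = 572.6 mm²; R_n = 579 × 572.6 × 3 × 1 / 1000 = 994.5 kN → 994.5 / 2 = 497 kN.
Bearing (1.2 l_c t F_u ≤ 2.4 d t F_u): upper limit = 2.4·27·8·430 / 1000 = 222.9 kN.
  Edge l_c = 70 − 30/2 = 55 → r_n = 222.9 kN; interior l_c = 80 − 30 = 50 → r_n = 206.4 kN.
  R_n,bearing = 1·222.9 + 2·206.4 = 635.7 kN → 635.7 / 2 = 318 kN.
Bearing governs: 318 kN.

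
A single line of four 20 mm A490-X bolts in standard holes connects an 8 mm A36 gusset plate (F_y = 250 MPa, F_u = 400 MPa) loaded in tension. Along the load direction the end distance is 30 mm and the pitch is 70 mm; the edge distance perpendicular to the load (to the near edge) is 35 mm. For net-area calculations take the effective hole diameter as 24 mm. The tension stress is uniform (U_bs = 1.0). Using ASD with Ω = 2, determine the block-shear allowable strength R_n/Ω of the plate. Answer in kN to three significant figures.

181 kN

Shear plane L_v = 30 + 3·70 = 240 mm; A_gv = 240 × 8 = 1920 mm².
A_nv = (240 − 3.5·24) × 8 = 1248 mm².
A_nt = (35 − 0.5·24) × 8 = 184 mm².
0.6 F_u A_nv = 299.5 kN; 0.6 F_y A_gv = 288 kN → shear yielding governs the shear term.
R_n = 288 + 1.0 × 400 × 184 / 1000 = 361.6 kN.
Allowable strength R_n/Ω = 361.6 / 2 = 181 kN.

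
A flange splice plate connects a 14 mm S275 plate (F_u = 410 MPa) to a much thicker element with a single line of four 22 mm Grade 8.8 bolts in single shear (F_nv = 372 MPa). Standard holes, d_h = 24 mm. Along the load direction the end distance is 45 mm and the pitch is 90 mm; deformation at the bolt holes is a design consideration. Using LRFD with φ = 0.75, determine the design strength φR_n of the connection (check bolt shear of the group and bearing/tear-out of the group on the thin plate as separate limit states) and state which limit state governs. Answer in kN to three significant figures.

424 kN (bolt shear governs)

Bolt shear: A_b = π·22²/4 = 380.1 mm²; R_n = 372 × 380.1 × 4 × 1 / 1000 = 565.6 kN → 0.75 × 565.6 = 424 kN.
Bearing (1.2 l_c t F_u ≤ 2.4 d t F_u): upper limit = 2.4·22·14·410 / 1000 = 303.1 kN.
  Edge l_c = 45 − 24/2 = 33 → r_n = 227.3 kN; interior l_c = 90 − 24 = 66 → r_n = 303.1 kN.
  R_n,bearing = 1·227.3 + 3·303.1 = 1137 kN → 0.75 × 1137 = 852 kN.
Bolt shear governs: 424 kN.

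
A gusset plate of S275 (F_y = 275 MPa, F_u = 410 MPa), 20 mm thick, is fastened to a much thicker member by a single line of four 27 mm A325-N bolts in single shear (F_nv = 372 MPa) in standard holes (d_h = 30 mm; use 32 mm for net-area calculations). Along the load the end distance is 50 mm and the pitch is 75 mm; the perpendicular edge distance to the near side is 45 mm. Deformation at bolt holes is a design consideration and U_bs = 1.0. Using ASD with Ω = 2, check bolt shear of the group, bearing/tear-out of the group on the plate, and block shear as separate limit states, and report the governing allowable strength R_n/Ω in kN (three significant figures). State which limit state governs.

Bolt shear: A_b = π·27²/4 = 572.6 mm²; R_n = 372 × 572.6 × 4 × 1 / 1000 = 852 kN → 852 / 2 = 426 kN.
Bearing: edge l_c = 35, r_n = 344.4 kN; interior l_c = 45, r_n = 442.8 kN; R_n = 344.4 + 3·442.8 = 1673 kN → 836 kN.
Block shear: A_gv = 5500, A_nv = 3260, A_nt = 580 mm²; R_n = min(0.6F_uA_nv, 0.6F_yA_gv) + U_bs·F_u·A_nt = 1040 kN → 520 kN.
Bolt shear governs: 426 kN.

426 kN (bolt shear governs)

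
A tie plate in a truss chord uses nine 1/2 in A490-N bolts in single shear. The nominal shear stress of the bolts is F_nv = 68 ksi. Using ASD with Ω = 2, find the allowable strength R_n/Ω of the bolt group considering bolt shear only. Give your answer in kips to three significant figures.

60.1 kips

A_b = π × 0.5² / 4 = 0.1963 in².
R_n = F_nv · A_b · n · n_s = 68 × 0.1963 × 9 × 1 = 120.2 kips.
Allowable strength R_n/Ω = 120.2 / 2 = 60.1 kips.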